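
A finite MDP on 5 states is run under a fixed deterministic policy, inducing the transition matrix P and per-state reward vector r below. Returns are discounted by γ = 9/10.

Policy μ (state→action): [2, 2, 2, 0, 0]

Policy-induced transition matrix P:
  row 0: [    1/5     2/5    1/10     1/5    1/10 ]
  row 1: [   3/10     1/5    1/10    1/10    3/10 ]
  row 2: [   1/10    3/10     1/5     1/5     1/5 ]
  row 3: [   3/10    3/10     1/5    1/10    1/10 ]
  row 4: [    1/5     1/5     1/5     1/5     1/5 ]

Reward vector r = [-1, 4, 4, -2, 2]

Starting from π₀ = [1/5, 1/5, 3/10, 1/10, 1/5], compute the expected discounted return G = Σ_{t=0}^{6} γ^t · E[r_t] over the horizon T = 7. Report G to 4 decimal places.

t=0: π = [0.2000, 0.2000, 0.3000, 0.1000, 0.2000], E[r] = 2.0000, γ^t·E[r] = 2.000000, running G = 2.000000
t=1: π = [0.2000, 0.2800, 0.1600, 0.1700, 0.1900], E[r] = 1.6000, γ^t·E[r] = 1.440000, running G = 3.440000
t=2: π = [0.2290, 0.2730, 0.1520, 0.1550, 0.1910], E[r] = 1.5430, γ^t·E[r] = 1.249830, running G = 4.689830
t=3: π = [0.2276, 0.2765, 0.1498, 0.1572, 0.1889], E[r] = 1.5410, γ^t·E[r] = 1.123389, running G = 5.813219
t=4: π = [0.2284, 0.2762, 0.1496, 0.1566, 0.1892], E[r] = 1.5399, γ^t·E[r] = 1.010348, running G = 6.823567
t=5: π = [0.2283, 0.2763, 0.1495, 0.1567, 0.1891], E[r] = 1.5398, γ^t·E[r] = 0.909260, running G = 7.732827
t=6: π = [0.2283, 0.2763, 0.1495, 0.1567, 0.1891], E[r] = 1.5398, γ^t·E[r] = 0.818323, running G = 8.551150

G = 8.5512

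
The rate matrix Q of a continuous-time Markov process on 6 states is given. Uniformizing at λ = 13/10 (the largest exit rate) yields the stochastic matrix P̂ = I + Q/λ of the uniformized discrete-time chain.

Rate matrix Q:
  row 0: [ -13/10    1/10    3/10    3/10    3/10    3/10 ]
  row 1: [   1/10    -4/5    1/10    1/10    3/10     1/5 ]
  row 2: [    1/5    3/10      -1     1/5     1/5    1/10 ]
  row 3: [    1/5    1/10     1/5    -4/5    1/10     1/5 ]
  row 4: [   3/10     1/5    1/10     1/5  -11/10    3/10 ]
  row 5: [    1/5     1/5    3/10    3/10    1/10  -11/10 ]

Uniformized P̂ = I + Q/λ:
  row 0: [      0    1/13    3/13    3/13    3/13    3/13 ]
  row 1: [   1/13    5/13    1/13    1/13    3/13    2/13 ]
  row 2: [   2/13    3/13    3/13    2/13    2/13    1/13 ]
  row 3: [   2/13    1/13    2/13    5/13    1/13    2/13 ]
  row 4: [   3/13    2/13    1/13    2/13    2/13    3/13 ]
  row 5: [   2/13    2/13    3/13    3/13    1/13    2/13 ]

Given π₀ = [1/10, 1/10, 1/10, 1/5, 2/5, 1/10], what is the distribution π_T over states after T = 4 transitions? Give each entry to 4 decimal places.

π = [0.1310, 0.1816, 0.1639, 0.2118, 0.1490, 0.1627]

t=0: π = [0.1000, 0.1000, 0.1000, 0.2000, 0.4000, 0.1000]
t=1: π = [0.1615, 0.1615, 0.1385, 0.2077, 0.1462, 0.1846]
t=2: π = [0.1278, 0.1734, 0.1675, 0.2160, 0.1485, 0.1669]
t=3: π = [0.1323, 0.1803, 0.1646, 0.2130, 0.1476, 0.1622]
t=4: π = [0.1310, 0.1816, 0.1639, 0.2118, 0.1490, 0.1627]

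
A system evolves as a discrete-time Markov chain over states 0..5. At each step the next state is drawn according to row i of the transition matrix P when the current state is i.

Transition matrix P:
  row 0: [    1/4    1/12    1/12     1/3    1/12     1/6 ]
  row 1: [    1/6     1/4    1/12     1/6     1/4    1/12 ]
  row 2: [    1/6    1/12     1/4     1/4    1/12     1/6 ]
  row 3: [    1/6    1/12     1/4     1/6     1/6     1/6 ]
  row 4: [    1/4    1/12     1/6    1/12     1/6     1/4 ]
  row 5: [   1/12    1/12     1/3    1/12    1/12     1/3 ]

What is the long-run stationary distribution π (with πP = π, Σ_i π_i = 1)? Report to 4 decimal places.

π = [0.1749, 0.1000, 0.2106, 0.1860, 0.1260, 0.2026]

Balance equations π_j = Σ_i π_i·P[i][j]:
  π_0 = 1/4·π_0 + 1/6·π_1 + 1/6·π_2 + 1/6·π_3 + 1/4·π_4 + 1/12·π_5
  π_1 = 1/12·π_0 + 1/4·π_1 + 1/12·π_2 + 1/12·π_3 + 1/12·π_4 + 1/12·π_5
  π_2 = 1/12·π_0 + 1/12·π_1 + 1/4·π_2 + 1/4·π_3 + 1/6·π_4 + 1/3·π_5
  π_3 = 1/3·π_0 + 1/6·π_1 + 1/4·π_2 + 1/6·π_3 + 1/12·π_4 + 1/12·π_5
  π_4 = 1/12·π_0 + 1/4·π_1 + 1/12·π_2 + 1/6·π_3 + 1/6·π_4 + 1/12·π_5
  normalize: π_0 + π_1 + π_2 + π_3 + π_4 + π_5 = 1
Solving the linear system gives exactly π = [4652/26605, 1/10, 16807/79815, 29687/159630, 20113/159630, 32341/159630].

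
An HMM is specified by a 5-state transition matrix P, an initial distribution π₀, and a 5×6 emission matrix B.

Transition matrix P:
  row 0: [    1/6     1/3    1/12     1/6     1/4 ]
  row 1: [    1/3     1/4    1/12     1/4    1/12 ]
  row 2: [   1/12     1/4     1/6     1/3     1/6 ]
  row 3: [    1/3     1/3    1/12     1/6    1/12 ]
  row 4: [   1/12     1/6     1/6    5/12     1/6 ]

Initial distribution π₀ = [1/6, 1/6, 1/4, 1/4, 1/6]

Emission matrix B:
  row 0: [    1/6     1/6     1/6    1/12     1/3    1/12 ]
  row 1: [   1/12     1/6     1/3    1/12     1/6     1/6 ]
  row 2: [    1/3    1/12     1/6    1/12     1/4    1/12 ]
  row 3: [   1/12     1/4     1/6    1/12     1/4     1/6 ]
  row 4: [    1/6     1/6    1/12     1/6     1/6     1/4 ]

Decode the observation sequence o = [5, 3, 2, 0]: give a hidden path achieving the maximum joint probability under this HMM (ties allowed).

t=0: δ = [1.389e-02, 2.778e-02, 2.083e-02, 4.167e-02, 4.167e-02]  (obs o_0=5)
t=1: δ = [1.157e-03, 1.157e-03, 5.787e-04, 1.447e-03, 1.157e-03]  ψ = [3, 3, 4, 4, 4]  (obs o_1=3)
t=2: δ = [8.038e-05, 1.608e-04, 3.215e-05, 8.038e-05, 2.411e-05]  ψ = [3, 3, 4, 4, 0]  (obs o_2=2)
t=3: δ = [8.931e-06, 3.349e-06, 4.465e-06, 3.349e-06, 3.349e-06]  ψ = [1, 1, 1, 1, 0]  (obs o_3=0)
backtrack: best end state = 0; path = [4, 3, 1, 0]

path = [4, 3, 1, 0]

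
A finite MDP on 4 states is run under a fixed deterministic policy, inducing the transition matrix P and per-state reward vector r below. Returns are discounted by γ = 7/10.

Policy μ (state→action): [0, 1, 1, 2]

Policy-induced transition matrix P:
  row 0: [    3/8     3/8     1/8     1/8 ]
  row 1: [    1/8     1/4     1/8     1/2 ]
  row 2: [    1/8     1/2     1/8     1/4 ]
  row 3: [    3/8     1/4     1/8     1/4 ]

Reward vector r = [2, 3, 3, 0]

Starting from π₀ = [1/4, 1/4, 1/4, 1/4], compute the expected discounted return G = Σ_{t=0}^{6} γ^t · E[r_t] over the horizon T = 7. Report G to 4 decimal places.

G = 5.8357

t=0: π = [0.2500, 0.2500, 0.2500, 0.2500], E[r] = 2.0000, γ^t·E[r] = 2.000000, running G = 2.000000
t=1: π = [0.2500, 0.3438, 0.1250, 0.2813], E[r] = 1.9063, γ^t·E[r] = 1.334375, running G = 3.334375
t=2: π = [0.2578, 0.3125, 0.1250, 0.3047], E[r] = 1.8281, γ^t·E[r] = 0.895781, running G = 4.230156
t=3: π = [0.2656, 0.3135, 0.1250, 0.2959], E[r] = 1.8467, γ^t·E[r] = 0.633411, running G = 4.863567
t=4: π = [0.2654, 0.3145, 0.1250, 0.2952], E[r] = 1.8491, γ^t·E[r] = 0.443974, running G = 5.307541
t=5: π = [0.2651, 0.3144, 0.1250, 0.2954], E[r] = 1.8485, γ^t·E[r] = 0.310684, running G = 5.618226
t=6: π = [0.2651, 0.3144, 0.1250, 0.2955], E[r] = 1.8485, γ^t·E[r] = 0.217470, running G = 5.835696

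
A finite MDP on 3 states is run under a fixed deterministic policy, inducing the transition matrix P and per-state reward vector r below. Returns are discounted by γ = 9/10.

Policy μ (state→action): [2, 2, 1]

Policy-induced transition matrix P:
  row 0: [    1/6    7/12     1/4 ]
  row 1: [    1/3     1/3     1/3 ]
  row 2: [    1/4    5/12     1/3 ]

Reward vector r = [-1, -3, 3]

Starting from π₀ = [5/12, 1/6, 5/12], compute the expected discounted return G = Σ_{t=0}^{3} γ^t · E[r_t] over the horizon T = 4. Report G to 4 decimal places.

t=0: π = [0.4167, 0.1667, 0.4167], E[r] = 0.3333, γ^t·E[r] = 0.333333, running G = 0.333333
t=1: π = [0.2292, 0.4722, 0.2986], E[r] = -0.7500, γ^t·E[r] = -0.675000, running G = -0.341667
t=2: π = [0.2703, 0.4155, 0.3142], E[r] = -0.5741, γ^t·E[r] = -0.465000, running G = -0.806667
t=3: π = [0.2621, 0.4271, 0.3108], E[r] = -0.6109, γ^t·E[r] = -0.445359, running G = -1.252026

G = -1.2520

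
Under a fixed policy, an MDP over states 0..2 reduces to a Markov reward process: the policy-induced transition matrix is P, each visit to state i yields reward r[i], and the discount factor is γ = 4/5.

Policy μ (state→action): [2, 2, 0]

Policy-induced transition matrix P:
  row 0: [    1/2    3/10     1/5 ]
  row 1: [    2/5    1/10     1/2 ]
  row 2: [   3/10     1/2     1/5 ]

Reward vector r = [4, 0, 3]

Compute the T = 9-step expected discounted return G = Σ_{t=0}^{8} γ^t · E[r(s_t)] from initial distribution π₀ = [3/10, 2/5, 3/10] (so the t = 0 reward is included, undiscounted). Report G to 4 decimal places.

G = 10.4967

t=0: π = [0.3000, 0.4000, 0.3000], E[r] = 2.1000, γ^t·E[r] = 2.100000, running G = 2.100000
t=1: π = [0.4000, 0.2800, 0.3200], E[r] = 2.5600, γ^t·E[r] = 2.048000, running G = 4.148000
t=2: π = [0.4080, 0.3080, 0.2840], E[r] = 2.4840, γ^t·E[r] = 1.589760, running G = 5.737760
t=3: π = [0.4124, 0.2952, 0.2924], E[r] = 2.5268, γ^t·E[r] = 1.293722, running G = 7.031482
t=4: π = [0.4120, 0.2994, 0.2886], E[r] = 2.5137, γ^t·E[r] = 1.029603, running G = 8.061085
t=5: π = [0.4123, 0.2978, 0.2898], E[r] = 2.5189, γ^t·E[r] = 0.825384, running G = 8.886469
t=6: π = [0.4123, 0.2984, 0.2893], E[r] = 2.5170, γ^t·E[r] = 0.659829, running G = 9.546298
t=7: π = [0.4123, 0.2982, 0.2895], E[r] = 2.5177, γ^t·E[r] = 0.528005, running G = 10.074302
t=8: π = [0.4123, 0.2983, 0.2895], E[r] = 2.5175, γ^t·E[r] = 0.422363, running G = 10.496665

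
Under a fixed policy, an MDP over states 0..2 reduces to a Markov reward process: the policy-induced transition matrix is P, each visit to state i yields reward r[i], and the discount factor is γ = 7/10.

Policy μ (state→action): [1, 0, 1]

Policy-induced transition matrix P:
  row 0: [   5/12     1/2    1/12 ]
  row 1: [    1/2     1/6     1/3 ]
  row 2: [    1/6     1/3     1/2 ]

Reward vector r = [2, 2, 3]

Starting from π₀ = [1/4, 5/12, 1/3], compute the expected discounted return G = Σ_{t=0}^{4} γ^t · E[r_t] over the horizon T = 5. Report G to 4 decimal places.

G = 6.4227

t=0: π = [0.2500, 0.4167, 0.3333], E[r] = 2.3333, γ^t·E[r] = 2.333333, running G = 2.333333
t=1: π = [0.3681, 0.3056, 0.3264], E[r] = 2.3264, γ^t·E[r] = 1.628472, running G = 3.961806
t=2: π = [0.3605, 0.3438, 0.2957], E[r] = 2.2957, γ^t·E[r] = 1.124902, running G = 5.086707
t=3: π = [0.3714, 0.3361, 0.2925], E[r] = 2.2925, γ^t·E[r] = 0.786323, running G = 5.873030
t=4: π = [0.3716, 0.3392, 0.2892], E[r] = 2.2892, γ^t·E[r] = 0.549645, running G = 6.422675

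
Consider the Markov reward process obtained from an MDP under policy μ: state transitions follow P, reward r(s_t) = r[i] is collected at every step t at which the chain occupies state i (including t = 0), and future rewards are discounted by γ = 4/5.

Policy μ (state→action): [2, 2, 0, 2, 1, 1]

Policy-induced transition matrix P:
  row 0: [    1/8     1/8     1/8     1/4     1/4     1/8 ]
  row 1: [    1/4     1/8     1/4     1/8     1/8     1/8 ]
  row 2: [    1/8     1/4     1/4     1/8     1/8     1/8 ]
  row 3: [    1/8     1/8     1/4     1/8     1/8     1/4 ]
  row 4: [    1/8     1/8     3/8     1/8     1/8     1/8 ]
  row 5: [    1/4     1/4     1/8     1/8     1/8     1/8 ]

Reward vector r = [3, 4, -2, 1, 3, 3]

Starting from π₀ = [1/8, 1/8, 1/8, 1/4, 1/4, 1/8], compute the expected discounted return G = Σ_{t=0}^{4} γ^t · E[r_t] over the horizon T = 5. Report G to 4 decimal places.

t=0: π = [0.1250, 0.1250, 0.1250, 0.2500, 0.2500, 0.1250], E[r] = 2.0000, γ^t·E[r] = 2.000000, running G = 2.000000
t=1: π = [0.1563, 0.1563, 0.2500, 0.1406, 0.1406, 0.1563], E[r] = 1.6250, γ^t·E[r] = 1.300000, running G = 3.300000
t=2: π = [0.1641, 0.1758, 0.2285, 0.1445, 0.1445, 0.1426], E[r] = 1.7441, γ^t·E[r] = 1.116250, running G = 4.416250
t=3: π = [0.1648, 0.1714, 0.2297, 0.1455, 0.1455, 0.1431], E[r] = 1.7317, γ^t·E[r] = 0.886625, running G = 5.302875
t=4: π = [0.1643, 0.1716, 0.2297, 0.1456, 0.1456, 0.1432], E[r] = 1.7319, γ^t·E[r] = 0.709375, running G = 6.012250

G = 6.0123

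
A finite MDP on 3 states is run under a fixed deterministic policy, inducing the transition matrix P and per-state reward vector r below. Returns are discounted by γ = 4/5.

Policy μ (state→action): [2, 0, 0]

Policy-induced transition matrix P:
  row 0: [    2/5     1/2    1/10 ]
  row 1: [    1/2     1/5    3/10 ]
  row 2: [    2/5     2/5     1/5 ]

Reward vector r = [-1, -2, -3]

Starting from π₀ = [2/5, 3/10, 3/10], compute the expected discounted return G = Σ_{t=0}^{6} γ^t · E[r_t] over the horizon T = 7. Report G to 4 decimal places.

G = -7.0870

t=0: π = [0.4000, 0.3000, 0.3000], E[r] = -1.9000, γ^t·E[r] = -1.900000, running G = -1.900000
t=1: π = [0.4300, 0.3800, 0.1900], E[r] = -1.7600, γ^t·E[r] = -1.408000, running G = -3.308000
t=2: π = [0.4380, 0.3670, 0.1950], E[r] = -1.7570, γ^t·E[r] = -1.124480, running G = -4.432480
t=3: π = [0.4367, 0.3704, 0.1929], E[r] = -1.7562, γ^t·E[r] = -0.899174, running G = -5.331654
t=4: π = [0.4370, 0.3696, 0.1934], E[r] = -1.7563, γ^t·E[r] = -0.719393, running G = -6.051047
t=5: π = [0.4370, 0.3698, 0.1933], E[r] = -1.7563, γ^t·E[r] = -0.575503, running G = -6.626550
t=6: π = [0.4370, 0.3697, 0.1933], E[r] = -1.7563, γ^t·E[r] = -0.460405, running G = -7.086955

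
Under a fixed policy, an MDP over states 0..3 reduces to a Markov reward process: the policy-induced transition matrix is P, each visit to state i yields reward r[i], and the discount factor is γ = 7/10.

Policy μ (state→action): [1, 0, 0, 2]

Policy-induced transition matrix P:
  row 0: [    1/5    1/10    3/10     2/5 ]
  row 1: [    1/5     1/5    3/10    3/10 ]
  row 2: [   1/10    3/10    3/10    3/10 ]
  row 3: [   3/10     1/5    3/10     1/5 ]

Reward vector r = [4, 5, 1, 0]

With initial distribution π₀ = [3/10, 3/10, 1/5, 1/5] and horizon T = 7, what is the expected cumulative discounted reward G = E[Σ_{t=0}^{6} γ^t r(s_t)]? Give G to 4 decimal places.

t=0: π = [0.3000, 0.3000, 0.2000, 0.2000], E[r] = 2.9000, γ^t·E[r] = 2.900000, running G = 2.900000
t=1: π = [0.2000, 0.1900, 0.3000, 0.3100], E[r] = 2.0500, γ^t·E[r] = 1.435000, running G = 4.335000
t=2: π = [0.2010, 0.2100, 0.3000, 0.2890], E[r] = 2.1540, γ^t·E[r] = 1.055460, running G = 5.390460
t=3: π = [0.1989, 0.2099, 0.3000, 0.2912], E[r] = 2.1451, γ^t·E[r] = 0.735769, running G = 6.126229
t=4: π = [0.1991, 0.2101, 0.3000, 0.2908], E[r] = 2.1470, γ^t·E[r] = 0.515502, running G = 6.641731
t=5: π = [0.1991, 0.2101, 0.3000, 0.2908], E[r] = 2.1467, γ^t·E[r] = 0.360804, running G = 7.002535
t=6: π = [0.1991, 0.2101, 0.3000, 0.2908], E[r] = 2.1468, γ^t·E[r] = 0.252568, running G = 7.255103

G = 7.2551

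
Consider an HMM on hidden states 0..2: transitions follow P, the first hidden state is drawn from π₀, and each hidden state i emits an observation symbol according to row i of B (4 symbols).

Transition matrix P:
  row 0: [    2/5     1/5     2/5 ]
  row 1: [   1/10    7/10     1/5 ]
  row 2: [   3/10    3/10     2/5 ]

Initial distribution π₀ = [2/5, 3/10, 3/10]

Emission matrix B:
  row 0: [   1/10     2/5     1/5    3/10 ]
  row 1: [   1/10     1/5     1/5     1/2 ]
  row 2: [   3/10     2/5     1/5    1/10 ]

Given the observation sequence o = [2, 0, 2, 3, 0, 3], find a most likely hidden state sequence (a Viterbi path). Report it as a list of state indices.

t=0: δ = [8.000e-02, 6.000e-02, 6.000e-02]  (obs o_0=2)
t=1: δ = [3.200e-03, 4.200e-03, 9.600e-03]  ψ = [0, 1, 0]  (obs o_1=0)
t=2: δ = [5.760e-04, 5.880e-04, 7.680e-04]  ψ = [2, 1, 2]  (obs o_2=2)
t=3: δ = [6.912e-05, 2.058e-04, 3.072e-05]  ψ = [0, 1, 2]  (obs o_3=3)
t=4: δ = [2.765e-06, 1.441e-05, 1.235e-05]  ψ = [0, 1, 1]  (obs o_4=0)
t=5: δ = [1.111e-06, 5.042e-06, 4.939e-07]  ψ = [2, 1, 2]  (obs o_5=3)
backtrack: best end state = 1; path = [1, 1, 1, 1, 1, 1]

path = [1, 1, 1, 1, 1, 1]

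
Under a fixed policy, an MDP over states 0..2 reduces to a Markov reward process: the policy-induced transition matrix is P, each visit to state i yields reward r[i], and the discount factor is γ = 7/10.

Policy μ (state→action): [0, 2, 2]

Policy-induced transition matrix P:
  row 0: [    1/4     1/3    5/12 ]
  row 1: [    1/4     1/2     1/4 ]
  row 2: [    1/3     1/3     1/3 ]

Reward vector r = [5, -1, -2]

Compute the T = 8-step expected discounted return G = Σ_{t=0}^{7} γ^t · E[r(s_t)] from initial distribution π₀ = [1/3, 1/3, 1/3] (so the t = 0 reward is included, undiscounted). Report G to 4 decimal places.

t=0: π = [0.3333, 0.3333, 0.3333], E[r] = 0.6667, γ^t·E[r] = 0.666667, running G = 0.666667
t=1: π = [0.2778, 0.3889, 0.3333], E[r] = 0.3333, γ^t·E[r] = 0.233333, running G = 0.900000
t=2: π = [0.2778, 0.3981, 0.3241], E[r] = 0.3426, γ^t·E[r] = 0.167870, running G = 1.067870
t=3: π = [0.2770, 0.3997, 0.3233], E[r] = 0.3387, γ^t·E[r] = 0.116186, running G = 1.184056
t=4: π = [0.2769, 0.3999, 0.3231], E[r] = 0.3385, γ^t·E[r] = 0.081284, running G = 1.265340
t=5: π = [0.2769, 0.4000, 0.3231], E[r] = 0.3385, γ^t·E[r] = 0.056887, running G = 1.322227
t=6: π = [0.2769, 0.4000, 0.3231], E[r] = 0.3385, γ^t·E[r] = 0.039820, running G = 1.362047
t=7: π = [0.2769, 0.4000, 0.3231], E[r] = 0.3385, γ^t·E[r] = 0.027874, running G = 1.389921

G = 1.3899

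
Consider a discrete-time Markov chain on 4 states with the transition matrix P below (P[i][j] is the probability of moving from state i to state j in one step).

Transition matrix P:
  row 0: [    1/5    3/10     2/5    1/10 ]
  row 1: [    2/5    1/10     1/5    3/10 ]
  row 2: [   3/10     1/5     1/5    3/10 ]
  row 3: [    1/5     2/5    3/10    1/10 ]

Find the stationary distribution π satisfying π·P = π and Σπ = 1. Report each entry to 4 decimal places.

π = [0.2764, 0.2440, 0.2757, 0.2039]

Balance equations π_j = Σ_i π_i·P[i][j]:
  π_0 = 1/5·π_0 + 2/5·π_1 + 3/10·π_2 + 1/5·π_3
  π_1 = 3/10·π_0 + 1/10·π_1 + 1/5·π_2 + 2/5·π_3
  π_2 = 2/5·π_0 + 1/5·π_1 + 1/5·π_2 + 3/10·π_3
  normalize: π_0 + π_1 + π_2 + π_3 = 1
Solving the linear system gives exactly π = [131/474, 347/1422, 196/711, 145/711].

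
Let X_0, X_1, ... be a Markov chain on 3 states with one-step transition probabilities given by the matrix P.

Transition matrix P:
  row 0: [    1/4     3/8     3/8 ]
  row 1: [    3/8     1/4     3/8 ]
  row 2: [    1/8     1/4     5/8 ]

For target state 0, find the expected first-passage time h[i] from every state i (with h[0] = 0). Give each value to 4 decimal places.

First-step conditioning: h[0] = 0; for i ≠ 0, h[i] = 1 + Σ_k P[i][k]·h[k].
  h[1] = 1 + 1/4·h[1] + 3/8·h[2]
  h[2] = 1 + 1/4·h[1] + 5/8·h[2]
Solving the 2×2 linear system over states ≠ 0 gives exactly h = [0, 4, 16/3] (h[0] = 0 is the target).

h = [0.0000, 4.0000, 5.3333]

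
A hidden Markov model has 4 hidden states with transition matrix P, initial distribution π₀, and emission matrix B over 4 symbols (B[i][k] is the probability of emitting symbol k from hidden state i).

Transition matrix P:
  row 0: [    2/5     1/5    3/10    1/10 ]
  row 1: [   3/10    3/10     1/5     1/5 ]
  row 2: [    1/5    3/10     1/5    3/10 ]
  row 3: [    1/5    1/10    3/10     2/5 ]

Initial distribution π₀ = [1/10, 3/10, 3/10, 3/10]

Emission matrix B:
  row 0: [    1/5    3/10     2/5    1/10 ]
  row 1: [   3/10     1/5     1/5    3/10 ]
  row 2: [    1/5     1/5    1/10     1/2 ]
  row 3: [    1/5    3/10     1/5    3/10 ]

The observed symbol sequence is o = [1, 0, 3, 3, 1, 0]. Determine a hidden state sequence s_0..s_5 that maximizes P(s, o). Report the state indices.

path = [3, 3, 3, 3, 3, 3]

t=0: δ = [3.000e-02, 6.000e-02, 6.000e-02, 9.000e-02]  (obs o_0=1)
t=1: δ = [3.600e-03, 5.400e-03, 5.400e-03, 7.200e-03]  ψ = [1, 1, 3, 3]  (obs o_1=0)
t=2: δ = [1.620e-04, 4.860e-04, 1.080e-03, 8.640e-04]  ψ = [1, 1, 3, 3]  (obs o_2=3)
t=3: δ = [2.160e-05, 9.720e-05, 1.296e-04, 1.037e-04]  ψ = [2, 2, 3, 3]  (obs o_3=3)
t=4: δ = [8.748e-06, 7.776e-06, 6.221e-06, 1.244e-05]  ψ = [1, 2, 3, 3]  (obs o_4=1)
t=5: δ = [6.998e-07, 6.998e-07, 7.465e-07, 9.953e-07]  ψ = [0, 1, 3, 3]  (obs o_5=0)
backtrack: best end state = 3; path = [3, 3, 3, 3, 3, 3]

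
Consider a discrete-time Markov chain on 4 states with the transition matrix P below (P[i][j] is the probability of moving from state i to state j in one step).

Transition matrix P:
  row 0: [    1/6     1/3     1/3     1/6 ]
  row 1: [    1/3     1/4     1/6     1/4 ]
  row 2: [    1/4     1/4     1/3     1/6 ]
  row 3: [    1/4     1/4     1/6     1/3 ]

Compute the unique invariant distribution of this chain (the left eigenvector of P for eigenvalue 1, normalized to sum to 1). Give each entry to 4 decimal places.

π = [0.2516, 0.2710, 0.2503, 0.2271]

Balance equations π_j = Σ_i π_i·P[i][j]:
  π_0 = 1/6·π_0 + 1/3·π_1 + 1/4·π_2 + 1/4·π_3
  π_1 = 1/3·π_0 + 1/4·π_1 + 1/4·π_2 + 1/4·π_3
  π_2 = 1/3·π_0 + 1/6·π_1 + 1/3·π_2 + 1/6·π_3
  normalize: π_0 + π_1 + π_2 + π_3 = 1
Solving the linear system gives exactly π = [39/155, 42/155, 194/775, 176/775].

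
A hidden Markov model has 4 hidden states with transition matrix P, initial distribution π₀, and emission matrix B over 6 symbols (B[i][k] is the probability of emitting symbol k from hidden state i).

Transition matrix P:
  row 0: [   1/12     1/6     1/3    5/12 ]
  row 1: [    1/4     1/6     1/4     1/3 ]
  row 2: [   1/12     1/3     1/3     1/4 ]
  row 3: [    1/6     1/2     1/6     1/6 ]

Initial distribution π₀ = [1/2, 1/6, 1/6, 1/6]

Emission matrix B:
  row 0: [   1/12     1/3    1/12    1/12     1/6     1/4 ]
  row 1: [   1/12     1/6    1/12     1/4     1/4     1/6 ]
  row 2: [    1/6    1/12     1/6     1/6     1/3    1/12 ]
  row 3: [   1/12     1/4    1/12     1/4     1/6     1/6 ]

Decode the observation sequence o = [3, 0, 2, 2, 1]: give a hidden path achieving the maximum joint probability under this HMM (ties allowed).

path = [0, 2, 2, 2, 3]

t=0: δ = [4.167e-02, 4.167e-02, 2.778e-02, 4.167e-02]  (obs o_0=3)
t=1: δ = [8.681e-04, 1.736e-03, 2.315e-03, 1.447e-03]  ψ = [1, 3, 0, 0]  (obs o_1=0)
t=2: δ = [3.617e-05, 6.430e-05, 1.286e-04, 4.823e-05]  ψ = [1, 2, 2, 1]  (obs o_2=2)
t=3: δ = [1.340e-06, 3.572e-06, 7.144e-06, 2.679e-06]  ψ = [1, 2, 2, 2]  (obs o_3=2)
t=4: δ = [2.977e-07, 3.969e-07, 1.985e-07, 4.465e-07]  ψ = [1, 2, 2, 2]  (obs o_4=1)
backtrack: best end state = 3; path = [0, 2, 2, 2, 3]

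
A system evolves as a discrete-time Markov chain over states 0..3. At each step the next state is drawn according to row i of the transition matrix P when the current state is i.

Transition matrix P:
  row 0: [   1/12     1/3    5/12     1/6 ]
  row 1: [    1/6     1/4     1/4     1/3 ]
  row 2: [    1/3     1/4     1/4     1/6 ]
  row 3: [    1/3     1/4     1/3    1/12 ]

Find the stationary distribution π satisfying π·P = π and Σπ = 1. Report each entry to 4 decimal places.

Balance equations π_j = Σ_i π_i·P[i][j]:
  π_0 = 1/12·π_0 + 1/6·π_1 + 1/3·π_2 + 1/3·π_3
  π_1 = 1/3·π_0 + 1/4·π_1 + 1/4·π_2 + 1/4·π_3
  π_2 = 5/12·π_0 + 1/4·π_1 + 1/4·π_2 + 1/3·π_3
  normalize: π_0 + π_1 + π_2 + π_3 = 1
Solving the linear system gives exactly π = [3/13, 7/26, 103/338, 33/169].

π = [0.2308, 0.2692, 0.3047, 0.1953]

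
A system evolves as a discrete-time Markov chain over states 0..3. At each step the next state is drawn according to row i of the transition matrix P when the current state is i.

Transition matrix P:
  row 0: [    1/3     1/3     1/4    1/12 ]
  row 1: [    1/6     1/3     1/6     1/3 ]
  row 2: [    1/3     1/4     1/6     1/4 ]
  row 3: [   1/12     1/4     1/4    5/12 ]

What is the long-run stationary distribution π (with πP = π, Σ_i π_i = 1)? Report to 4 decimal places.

Balance equations π_j = Σ_i π_i·P[i][j]:
  π_0 = 1/3·π_0 + 1/6·π_1 + 1/3·π_2 + 1/12·π_3
  π_1 = 1/3·π_0 + 1/3·π_1 + 1/4·π_2 + 1/4·π_3
  π_2 = 1/4·π_0 + 1/6·π_1 + 1/6·π_2 + 1/4·π_3
  normalize: π_0 + π_1 + π_2 + π_3 = 1
Solving the linear system gives exactly π = [272/1277, 373/1277, 266/1277, 366/1277].

π = [0.2130, 0.2921, 0.2083, 0.2866]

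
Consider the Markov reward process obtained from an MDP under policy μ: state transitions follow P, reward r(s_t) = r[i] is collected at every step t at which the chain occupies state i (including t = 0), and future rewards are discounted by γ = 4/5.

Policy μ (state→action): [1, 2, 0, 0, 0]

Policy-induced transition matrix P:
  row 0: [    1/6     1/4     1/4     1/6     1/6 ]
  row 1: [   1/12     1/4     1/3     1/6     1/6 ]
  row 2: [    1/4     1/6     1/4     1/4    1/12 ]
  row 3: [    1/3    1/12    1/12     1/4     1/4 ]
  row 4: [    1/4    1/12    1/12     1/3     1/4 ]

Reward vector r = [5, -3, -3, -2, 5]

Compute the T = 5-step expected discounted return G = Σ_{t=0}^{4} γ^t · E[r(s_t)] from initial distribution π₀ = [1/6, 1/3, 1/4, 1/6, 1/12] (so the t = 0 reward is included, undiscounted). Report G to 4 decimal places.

t=0: π = [0.1667, 0.3333, 0.2500, 0.1667, 0.0833], E[r] = -0.8333, γ^t·E[r] = -0.833333, running G = -0.833333
t=1: π = [0.1944, 0.1875, 0.2361, 0.2153, 0.1667], E[r] = 0.1042, γ^t·E[r] = 0.083333, running G = -0.750000
t=2: π = [0.2205, 0.1667, 0.2020, 0.2321, 0.1788], E[r] = 0.4265, γ^t·E[r] = 0.272963, running G = -0.477037
t=3: π = [0.2232, 0.1647, 0.1954, 0.2326, 0.1841], E[r] = 0.4907, γ^t·E[r] = 0.251259, running G = -0.225778
t=4: π = [0.2233, 0.1643, 0.1943, 0.2330, 0.1851], E[r] = 0.5006, γ^t·E[r] = 0.205047, running G = -0.020731

G = -0.0207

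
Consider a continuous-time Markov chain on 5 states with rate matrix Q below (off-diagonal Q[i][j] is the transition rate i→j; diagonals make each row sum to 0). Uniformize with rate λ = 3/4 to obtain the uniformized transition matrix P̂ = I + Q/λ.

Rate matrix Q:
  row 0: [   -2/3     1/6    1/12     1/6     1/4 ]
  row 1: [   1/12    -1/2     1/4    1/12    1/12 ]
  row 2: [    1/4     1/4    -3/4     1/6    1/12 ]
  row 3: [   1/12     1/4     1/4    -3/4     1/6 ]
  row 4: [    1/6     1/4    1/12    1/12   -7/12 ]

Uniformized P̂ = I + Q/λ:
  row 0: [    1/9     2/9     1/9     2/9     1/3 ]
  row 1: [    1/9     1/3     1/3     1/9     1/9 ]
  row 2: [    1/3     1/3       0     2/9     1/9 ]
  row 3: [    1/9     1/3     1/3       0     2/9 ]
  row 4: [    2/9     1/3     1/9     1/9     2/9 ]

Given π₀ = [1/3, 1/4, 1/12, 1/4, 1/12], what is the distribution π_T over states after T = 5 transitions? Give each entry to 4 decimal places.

π = [0.1739, 0.3139, 0.1902, 0.1364, 0.1856]

t=0: π = [0.3333, 0.2500, 0.0833, 0.2500, 0.0833]
t=1: π = [0.1389, 0.2963, 0.2130, 0.1296, 0.2222]
t=2: π = [0.1831, 0.3179, 0.1821, 0.1358, 0.1811]
t=3: π = [0.1717, 0.3130, 0.1917, 0.1366, 0.1870]
t=4: π = [0.1745, 0.3143, 0.1897, 0.1363, 0.1852]
t=5: π = [0.1739, 0.3139, 0.1902, 0.1364, 0.1856]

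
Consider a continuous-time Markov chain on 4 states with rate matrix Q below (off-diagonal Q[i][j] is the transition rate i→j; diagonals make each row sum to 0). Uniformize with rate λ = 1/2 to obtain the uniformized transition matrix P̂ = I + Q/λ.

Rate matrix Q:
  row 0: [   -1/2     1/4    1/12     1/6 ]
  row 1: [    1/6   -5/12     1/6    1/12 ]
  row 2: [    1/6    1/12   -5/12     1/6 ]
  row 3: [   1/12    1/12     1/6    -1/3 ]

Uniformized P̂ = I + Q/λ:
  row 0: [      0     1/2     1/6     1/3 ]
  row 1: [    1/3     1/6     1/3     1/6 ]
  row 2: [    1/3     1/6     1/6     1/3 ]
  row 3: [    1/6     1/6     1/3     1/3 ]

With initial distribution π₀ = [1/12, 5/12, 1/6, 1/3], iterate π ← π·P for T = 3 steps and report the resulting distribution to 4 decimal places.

π = [0.2145, 0.2353, 0.2585, 0.2917]

t=0: π = [0.0833, 0.4167, 0.1667, 0.3333]
t=1: π = [0.2500, 0.1944, 0.2917, 0.2639]
t=2: π = [0.2060, 0.2500, 0.2431, 0.3009]
t=3: π = [0.2145, 0.2353, 0.2585, 0.2917]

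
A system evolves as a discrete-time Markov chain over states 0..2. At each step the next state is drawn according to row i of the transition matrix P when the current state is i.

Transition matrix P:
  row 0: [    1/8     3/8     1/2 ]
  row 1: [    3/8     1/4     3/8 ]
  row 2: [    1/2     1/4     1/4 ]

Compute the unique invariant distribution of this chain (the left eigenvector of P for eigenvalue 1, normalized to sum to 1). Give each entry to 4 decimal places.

π = [0.3371, 0.2921, 0.3708]

Balance equations π_j = Σ_i π_i·P[i][j]:
  π_0 = 1/8·π_0 + 3/8·π_1 + 1/2·π_2
  π_1 = 3/8·π_0 + 1/4·π_1 + 1/4·π_2
  normalize: π_0 + π_1 + π_2 = 1
Solving the linear system gives exactly π = [30/89, 26/89, 33/89].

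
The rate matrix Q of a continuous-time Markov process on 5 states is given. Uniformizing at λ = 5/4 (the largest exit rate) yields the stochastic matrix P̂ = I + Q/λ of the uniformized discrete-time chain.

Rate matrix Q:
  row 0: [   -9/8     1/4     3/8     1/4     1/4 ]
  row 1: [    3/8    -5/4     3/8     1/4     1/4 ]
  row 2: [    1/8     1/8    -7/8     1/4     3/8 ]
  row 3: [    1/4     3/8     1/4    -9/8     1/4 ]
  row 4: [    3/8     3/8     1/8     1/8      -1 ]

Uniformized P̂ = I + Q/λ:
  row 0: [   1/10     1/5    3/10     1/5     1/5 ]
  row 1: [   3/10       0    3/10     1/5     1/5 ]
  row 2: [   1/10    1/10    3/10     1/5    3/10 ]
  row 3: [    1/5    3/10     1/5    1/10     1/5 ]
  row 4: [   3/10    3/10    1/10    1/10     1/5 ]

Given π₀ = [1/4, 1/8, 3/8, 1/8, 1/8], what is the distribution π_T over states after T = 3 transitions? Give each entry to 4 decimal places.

t=0: π = [0.2500, 0.1250, 0.3750, 0.1250, 0.1250]
t=1: π = [0.1625, 0.1625, 0.2625, 0.1750, 0.2375]
t=2: π = [0.1975, 0.1825, 0.2350, 0.1588, 0.2263]
t=3: π = [0.1976, 0.1785, 0.2389, 0.1615, 0.2235]

π = [0.1976, 0.1785, 0.2389, 0.1615, 0.2235]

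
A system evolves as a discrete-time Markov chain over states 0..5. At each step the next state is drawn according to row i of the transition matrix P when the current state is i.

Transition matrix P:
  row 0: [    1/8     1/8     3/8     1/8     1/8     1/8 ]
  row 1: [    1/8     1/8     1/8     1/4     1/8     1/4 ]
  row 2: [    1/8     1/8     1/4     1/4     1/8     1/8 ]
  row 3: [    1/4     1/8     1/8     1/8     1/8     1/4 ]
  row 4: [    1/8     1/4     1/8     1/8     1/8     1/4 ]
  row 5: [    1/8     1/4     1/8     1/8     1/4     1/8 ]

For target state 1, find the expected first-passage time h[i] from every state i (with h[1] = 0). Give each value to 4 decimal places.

First-step conditioning: h[1] = 0; for i ≠ 1, h[i] = 1 + Σ_k P[i][k]·h[k].
  h[0] = 1 + 1/8·h[0] + 3/8·h[2] + 1/8·h[3] + 1/8·h[4] + 1/8·h[5]
  h[2] = 1 + 1/8·h[0] + 1/4·h[2] + 1/4·h[3] + 1/8·h[4] + 1/8·h[5]
  h[3] = 1 + 1/4·h[0] + 1/8·h[2] + 1/8·h[3] + 1/8·h[4] + 1/4·h[5]
  h[4] = 1 + 1/8·h[0] + 1/8·h[2] + 1/8·h[3] + 1/8·h[4] + 1/4·h[5]
  h[5] = 1 + 1/8·h[0] + 1/8·h[2] + 1/8·h[3] + 1/4·h[4] + 1/8·h[5]
Solving the 5×5 linear system over states ≠ 1 gives exactly h = [104/17, 0, 519/85, 511/85, 446/85, 446/85] (h[1] = 0 is the target).

h = [6.1176, 0.0000, 6.1059, 6.0118, 5.2471, 5.2471]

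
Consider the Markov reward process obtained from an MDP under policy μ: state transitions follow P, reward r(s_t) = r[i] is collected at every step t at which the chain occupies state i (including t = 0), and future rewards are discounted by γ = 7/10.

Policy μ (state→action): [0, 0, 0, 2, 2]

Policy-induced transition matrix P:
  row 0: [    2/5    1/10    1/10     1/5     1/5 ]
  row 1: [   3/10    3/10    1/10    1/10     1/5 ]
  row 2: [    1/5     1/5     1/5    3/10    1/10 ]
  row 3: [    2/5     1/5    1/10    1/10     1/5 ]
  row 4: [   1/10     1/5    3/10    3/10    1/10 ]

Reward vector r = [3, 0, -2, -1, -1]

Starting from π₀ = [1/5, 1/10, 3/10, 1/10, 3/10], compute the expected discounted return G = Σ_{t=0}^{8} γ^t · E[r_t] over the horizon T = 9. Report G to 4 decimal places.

G = -0.0580

t=0: π = [0.2000, 0.1000, 0.3000, 0.1000, 0.3000], E[r] = -0.4000, γ^t·E[r] = -0.400000, running G = -0.400000
t=1: π = [0.2400, 0.1900, 0.1900, 0.2400, 0.1400], E[r] = -0.0400, γ^t·E[r] = -0.028000, running G = -0.428000
t=2: π = [0.3010, 0.1950, 0.1470, 0.1900, 0.1670], E[r] = 0.2520, γ^t·E[r] = 0.123480, running G = -0.304520
t=3: π = [0.3010, 0.1894, 0.1481, 0.1929, 0.1686], E[r] = 0.2453, γ^t·E[r] = 0.084138, running G = -0.220382
t=4: π = [0.3009, 0.1888, 0.1485, 0.1934, 0.1683], E[r] = 0.2438, γ^t·E[r] = 0.058524, running G = -0.161858
t=5: π = [0.3009, 0.1888, 0.1485, 0.1935, 0.1683], E[r] = 0.2439, γ^t·E[r] = 0.040996, running G = -0.120862
t=6: π = [0.3009, 0.1888, 0.1485, 0.1935, 0.1683], E[r] = 0.2440, γ^t·E[r] = 0.028702, running G = -0.092160
t=7: π = [0.3009, 0.1888, 0.1485, 0.1935, 0.1683], E[r] = 0.2440, γ^t·E[r] = 0.020092, running G = -0.072068
t=8: π = [0.3009, 0.1888, 0.1485, 0.1935, 0.1683], E[r] = 0.2440, γ^t·E[r] = 0.014064, running G = -0.058004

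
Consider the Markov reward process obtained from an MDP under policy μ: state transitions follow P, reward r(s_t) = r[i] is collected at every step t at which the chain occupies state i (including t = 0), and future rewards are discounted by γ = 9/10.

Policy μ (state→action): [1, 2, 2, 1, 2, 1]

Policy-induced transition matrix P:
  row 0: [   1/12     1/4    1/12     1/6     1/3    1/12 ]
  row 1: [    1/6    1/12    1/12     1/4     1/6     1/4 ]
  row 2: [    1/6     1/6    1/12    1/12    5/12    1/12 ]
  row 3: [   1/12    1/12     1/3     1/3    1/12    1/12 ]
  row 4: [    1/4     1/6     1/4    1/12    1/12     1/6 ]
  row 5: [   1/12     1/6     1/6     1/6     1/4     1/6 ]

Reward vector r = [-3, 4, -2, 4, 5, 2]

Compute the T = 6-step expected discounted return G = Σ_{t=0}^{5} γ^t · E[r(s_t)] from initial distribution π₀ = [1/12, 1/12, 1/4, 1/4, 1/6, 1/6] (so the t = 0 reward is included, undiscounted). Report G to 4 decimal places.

t=0: π = [0.0833, 0.0833, 0.2500, 0.2500, 0.1667, 0.1667], E[r] = 1.7500, γ^t·E[r] = 1.750000, running G = 1.750000
t=1: π = [0.1389, 0.1458, 0.1875, 0.1806, 0.2222, 0.1250], E[r] = 1.8750, γ^t·E[r] = 1.687500, running G = 3.437500
t=2: π = [0.1481, 0.1510, 0.1759, 0.1748, 0.2135, 0.1366], E[r] = 1.8478, γ^t·E[r] = 1.496719, running G = 4.934219
t=3: π = [0.1462, 0.1519, 0.1740, 0.1759, 0.2144, 0.1377], E[r] = 1.8718, γ^t·E[r] = 1.364555, running G = 6.298773
t=4: π = [0.1462, 0.1515, 0.1745, 0.1763, 0.2135, 0.1380], E[r] = 1.8669, γ^t·E[r] = 1.224885, running G = 7.523658
t=5: π = [0.1461, 0.1515, 0.1745, 0.1763, 0.2137, 0.1379], E[r] = 1.8685, γ^t·E[r] = 1.103306, running G = 8.626964

G = 8.6270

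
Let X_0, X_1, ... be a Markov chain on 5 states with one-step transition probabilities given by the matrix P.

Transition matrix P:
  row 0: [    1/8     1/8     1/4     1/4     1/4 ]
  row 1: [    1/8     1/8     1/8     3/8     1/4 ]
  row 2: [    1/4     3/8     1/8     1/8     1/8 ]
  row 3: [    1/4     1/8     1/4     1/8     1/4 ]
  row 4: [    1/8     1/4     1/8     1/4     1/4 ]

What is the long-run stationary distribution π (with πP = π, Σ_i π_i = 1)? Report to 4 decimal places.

π = [0.1750, 0.1973, 0.1750, 0.2247, 0.2281]

Balance equations π_j = Σ_i π_i·P[i][j]:
  π_0 = 1/8·π_0 + 1/8·π_1 + 1/4·π_2 + 1/4·π_3 + 1/8·π_4
  π_1 = 1/8·π_0 + 1/8·π_1 + 3/8·π_2 + 1/8·π_3 + 1/4·π_4
  π_2 = 1/4·π_0 + 1/8·π_1 + 1/8·π_2 + 1/4·π_3 + 1/8·π_4
  π_3 = 1/4·π_0 + 3/8·π_1 + 1/8·π_2 + 1/8·π_3 + 1/4·π_4
  normalize: π_0 + π_1 + π_2 + π_3 + π_4 = 1
Solving the linear system gives exactly π = [102/583, 115/583, 102/583, 131/583, 133/583].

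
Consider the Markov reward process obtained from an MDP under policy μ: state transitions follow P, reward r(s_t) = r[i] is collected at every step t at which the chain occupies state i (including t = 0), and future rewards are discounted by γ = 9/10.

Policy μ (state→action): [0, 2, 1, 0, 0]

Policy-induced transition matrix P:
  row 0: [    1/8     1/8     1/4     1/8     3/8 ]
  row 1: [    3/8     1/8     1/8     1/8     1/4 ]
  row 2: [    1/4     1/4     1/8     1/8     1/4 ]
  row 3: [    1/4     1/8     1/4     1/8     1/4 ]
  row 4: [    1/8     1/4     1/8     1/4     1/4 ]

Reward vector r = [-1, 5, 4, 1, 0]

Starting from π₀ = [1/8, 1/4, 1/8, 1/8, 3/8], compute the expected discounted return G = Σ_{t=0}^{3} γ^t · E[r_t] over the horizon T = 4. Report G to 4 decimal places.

t=0: π = [0.1250, 0.2500, 0.1250, 0.1250, 0.3750], E[r] = 1.7500, γ^t·E[r] = 1.750000, running G = 1.750000
t=1: π = [0.2188, 0.1875, 0.1563, 0.1719, 0.2656], E[r] = 1.5156, γ^t·E[r] = 1.364063, running G = 3.114063
t=2: π = [0.2129, 0.1777, 0.1738, 0.1582, 0.2773], E[r] = 1.5293, γ^t·E[r] = 1.238730, running G = 4.352793
t=3: π = [0.2109, 0.1814, 0.1714, 0.1597, 0.2766], E[r] = 1.5413, γ^t·E[r] = 1.123578, running G = 5.476371

G = 5.4764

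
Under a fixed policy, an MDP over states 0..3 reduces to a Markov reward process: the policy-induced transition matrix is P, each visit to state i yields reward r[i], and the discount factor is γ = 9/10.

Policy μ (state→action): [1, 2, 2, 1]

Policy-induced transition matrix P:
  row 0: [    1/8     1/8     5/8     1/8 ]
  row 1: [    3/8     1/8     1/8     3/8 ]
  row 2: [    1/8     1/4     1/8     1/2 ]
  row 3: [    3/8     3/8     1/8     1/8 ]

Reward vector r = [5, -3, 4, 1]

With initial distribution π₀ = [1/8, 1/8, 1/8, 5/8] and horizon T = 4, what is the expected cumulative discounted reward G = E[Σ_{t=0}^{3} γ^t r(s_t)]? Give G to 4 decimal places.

G = 5.8139

t=0: π = [0.1250, 0.1250, 0.1250, 0.6250], E[r] = 1.3750, γ^t·E[r] = 1.375000, running G = 1.375000
t=1: π = [0.3125, 0.2969, 0.1875, 0.2031], E[r] = 1.6250, γ^t·E[r] = 1.462500, running G = 2.837500
t=2: π = [0.2500, 0.1992, 0.2813, 0.2695], E[r] = 2.0469, γ^t·E[r] = 1.657969, running G = 4.495469
t=3: π = [0.2422, 0.2275, 0.2500, 0.2803], E[r] = 1.8086, γ^t·E[r] = 1.318465, running G = 5.813934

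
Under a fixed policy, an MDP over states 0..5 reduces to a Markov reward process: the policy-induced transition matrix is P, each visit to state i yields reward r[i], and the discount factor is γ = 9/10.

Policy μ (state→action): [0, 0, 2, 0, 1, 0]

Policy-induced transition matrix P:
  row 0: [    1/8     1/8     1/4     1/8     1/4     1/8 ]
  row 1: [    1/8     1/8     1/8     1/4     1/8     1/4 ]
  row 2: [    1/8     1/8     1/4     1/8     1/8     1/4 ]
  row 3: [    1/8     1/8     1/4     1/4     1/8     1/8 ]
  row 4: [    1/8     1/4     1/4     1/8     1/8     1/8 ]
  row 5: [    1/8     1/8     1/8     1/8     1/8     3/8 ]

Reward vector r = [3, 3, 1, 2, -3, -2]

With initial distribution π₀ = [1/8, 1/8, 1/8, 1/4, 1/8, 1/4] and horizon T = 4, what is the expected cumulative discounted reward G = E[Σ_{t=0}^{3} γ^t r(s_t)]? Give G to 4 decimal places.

G = 1.6536

t=0: π = [0.1250, 0.1250, 0.1250, 0.2500, 0.1250, 0.2500], E[r] = 0.5000, γ^t·E[r] = 0.500000, running G = 0.500000
t=1: π = [0.1250, 0.1406, 0.2031, 0.1719, 0.1406, 0.2188], E[r] = 0.4844, γ^t·E[r] = 0.435938, running G = 0.935938
t=2: π = [0.1250, 0.1426, 0.2051, 0.1641, 0.1406, 0.2227], E[r] = 0.4688, γ^t·E[r] = 0.379688, running G = 1.315625
t=3: π = [0.1250, 0.1426, 0.2043, 0.1633, 0.1406, 0.2241], E[r] = 0.4636, γ^t·E[r] = 0.337981, running G = 1.653606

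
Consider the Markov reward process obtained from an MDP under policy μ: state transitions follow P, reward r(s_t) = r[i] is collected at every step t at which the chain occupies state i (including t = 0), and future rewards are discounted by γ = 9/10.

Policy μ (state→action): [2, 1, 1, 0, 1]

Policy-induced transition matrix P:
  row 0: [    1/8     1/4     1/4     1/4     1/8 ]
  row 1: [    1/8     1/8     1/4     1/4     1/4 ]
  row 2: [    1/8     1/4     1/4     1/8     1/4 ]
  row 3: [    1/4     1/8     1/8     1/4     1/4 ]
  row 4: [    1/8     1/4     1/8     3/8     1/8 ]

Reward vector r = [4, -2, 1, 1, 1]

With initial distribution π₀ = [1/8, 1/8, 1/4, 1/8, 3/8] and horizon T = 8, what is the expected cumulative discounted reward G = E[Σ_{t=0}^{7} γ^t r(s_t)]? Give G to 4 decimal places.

G = 5.0678

t=0: π = [0.1250, 0.1250, 0.2500, 0.1250, 0.3750], E[r] = 1.0000, γ^t·E[r] = 1.000000, running G = 1.000000
t=1: π = [0.1406, 0.2188, 0.1875, 0.2656, 0.1875], E[r] = 0.7656, γ^t·E[r] = 0.689063, running G = 1.689063
t=2: π = [0.1582, 0.1895, 0.1934, 0.2500, 0.2090], E[r] = 0.9063, γ^t·E[r] = 0.734063, running G = 2.423125
t=3: π = [0.1563, 0.1951, 0.1926, 0.2520, 0.2041], E[r] = 0.8835, γ^t·E[r] = 0.644104, running G = 3.067229
t=4: π = [0.1565, 0.1941, 0.1930, 0.2514, 0.2050], E[r] = 0.8871, γ^t·E[r] = 0.582036, running G = 3.649266
t=5: π = [0.1564, 0.1943, 0.1930, 0.2515, 0.2048], E[r] = 0.8864, γ^t·E[r] = 0.523394, running G = 4.172659
t=6: π = [0.1564, 0.1943, 0.1930, 0.2515, 0.2048], E[r] = 0.8865, γ^t·E[r] = 0.471115, running G = 4.643774
t=7: π = [0.1564, 0.1943, 0.1930, 0.2515, 0.2048], E[r] = 0.8865, γ^t·E[r] = 0.423994, running G = 5.067768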